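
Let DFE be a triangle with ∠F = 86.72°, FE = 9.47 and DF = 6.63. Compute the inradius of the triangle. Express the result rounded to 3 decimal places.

r ≈ 2.292

By the law of cosines, ED² = DF² + FE² − 2·DF·FE·cos F = 126.45, so ED ≈ 11.245.
Area = ½·DF·FE·sin F ≈ 31.342.
Semiperimeter s = (9.47+11.245+6.63)/2 = 13.673.
Inradius = area/s = 31.342/13.673 ≈ 2.2923.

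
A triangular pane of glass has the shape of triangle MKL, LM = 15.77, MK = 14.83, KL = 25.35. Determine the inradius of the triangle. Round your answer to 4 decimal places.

r ≈ 3.8800

Semiperimeter s = (25.35 + 15.77 + 14.83)/2 = 27.975.
Heron's formula: area = √(27.975·2.625·12.205·13.145) ≈ 108.54.
Inradius = area/s = 108.54/27.975 ≈ 3.88.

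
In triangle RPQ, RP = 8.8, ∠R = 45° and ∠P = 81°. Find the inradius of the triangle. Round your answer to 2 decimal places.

r ≈ 2.45

The third angle is ∠Q = 180° − ∠R − ∠P = 54.00°.
Law of sines: PQ = RP·sin R/sin Q ≈ 7.6915.
Law of sines: QR = RP·sin P/sin Q ≈ 10.743.
Area = ½·RP·PQ·sin P ≈ 33.426.
Semiperimeter s = (7.6915+10.743+8.8)/2 = 13.617.
Inradius = area/s = 33.426/13.617 ≈ 2.4546.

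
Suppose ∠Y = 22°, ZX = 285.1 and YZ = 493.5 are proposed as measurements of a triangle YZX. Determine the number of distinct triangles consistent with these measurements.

2

YZ·sin Y = 493.5·sin(22°) ≈ 184.9.
Since YZ sin Y < ZX < YZ (184.9 < 285.1 < 493.5), two triangles exist.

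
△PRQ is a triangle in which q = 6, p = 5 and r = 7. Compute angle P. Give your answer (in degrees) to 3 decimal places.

44.415

By the law of cosines, cos P = (r² + q² − p²) / (2·r·q) ≈ 0.71429, so ∠P ≈ 44.42°.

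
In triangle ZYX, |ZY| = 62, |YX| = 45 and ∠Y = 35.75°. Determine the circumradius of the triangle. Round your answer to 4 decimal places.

R ≈ 31.3322

By the law of cosines, |XZ|² = |ZY|² + |YX|² − 2·|ZY|·|YX|·cos Y = 1340.4, so |XZ| ≈ 36.612.
Area = ½·|ZY|·|YX|·sin Y ≈ 815.03.
Circumradius = |XZ|/(2 sin Y) ≈ 31.332.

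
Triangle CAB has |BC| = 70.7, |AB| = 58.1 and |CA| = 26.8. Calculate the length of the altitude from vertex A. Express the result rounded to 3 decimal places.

Semiperimeter s = (58.1 + 70.7 + 26.8)/2 = 77.8.
Heron's formula: area = √(77.8·19.7·7.1·51) ≈ 744.97.
The altitude from A has length 2·area/|BC| ≈ 21.074.

h_A ≈ 21.074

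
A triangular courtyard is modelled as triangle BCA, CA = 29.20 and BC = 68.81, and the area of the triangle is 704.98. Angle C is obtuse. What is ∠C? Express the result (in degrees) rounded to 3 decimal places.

∠C ≈ 135.434°

From area = ½·BC·CA·sin C, we get sin C = 2·area/(BC·CA) ≈ 0.70173.
Taking the obtuse solution, ∠C ≈ 135.43°.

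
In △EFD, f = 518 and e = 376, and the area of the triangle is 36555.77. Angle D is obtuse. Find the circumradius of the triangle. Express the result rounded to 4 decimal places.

From area = ½·e·f·sin D, we get sin D = 2·area/(e·f) ≈ 0.37538.
Taking the obtuse solution, ∠D ≈ 157.95°.
Law of cosines then gives d ≈ 877.92.
Circumradius = d/(2 sin D) ≈ 1169.4.

R ≈ 1169.3875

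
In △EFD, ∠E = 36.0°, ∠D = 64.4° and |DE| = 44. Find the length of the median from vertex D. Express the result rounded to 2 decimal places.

The third angle is ∠F = 180° − ∠D − ∠E = 79.60°.
Law of sines: |FD| = |DE|·sin E/sin F ≈ 26.295.
Law of sines: |EF| = |DE|·sin D/sin F ≈ 40.343.
Median from D: ½√(2·|FD|² + 2·|DE|² − |EF|²) ≈ 30.113.

m_D ≈ 30.11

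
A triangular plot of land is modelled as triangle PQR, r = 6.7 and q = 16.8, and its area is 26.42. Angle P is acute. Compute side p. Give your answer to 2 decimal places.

11.33

From area = ½·q·r·sin P, we get sin P = 2·area/(q·r) ≈ 0.46944.
Taking the acute solution, ∠P ≈ 0.4887 rad.
Law of cosines then gives p ≈ 11.329.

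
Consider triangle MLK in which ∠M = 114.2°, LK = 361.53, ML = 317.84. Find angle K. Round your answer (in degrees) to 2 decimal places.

Law of sines: sin K = ML·sin M/LK ≈ 0.80189.
Since LK ≥ ML, only the acute value applies: ∠K ≈ 53.31°.
Then ∠L = 180° − ∠M − ∠K ≈ 12.49°.

∠K ≈ 53.31°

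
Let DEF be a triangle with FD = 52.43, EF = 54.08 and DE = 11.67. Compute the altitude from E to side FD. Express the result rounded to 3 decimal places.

h_E ≈ 11.664

Semiperimeter s = (54.08 + 52.43 + 11.67)/2 = 59.09.
Heron's formula: area = √(59.09·5.01·6.66·47.42) ≈ 305.77.
The altitude from E has length 2·area/FD ≈ 11.664.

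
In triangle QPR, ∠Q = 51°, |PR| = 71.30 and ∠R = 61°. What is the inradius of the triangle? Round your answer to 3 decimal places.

r ≈ 22.420

The third angle is ∠P = 180° − ∠R − ∠Q = 68.00°.
Law of sines: |RQ| = |PR|·sin P/sin Q ≈ 85.065.
Law of sines: |QP| = |PR|·sin R/sin Q ≈ 80.243.
Area = ½·|PR|·|RQ|·sin R ≈ 2652.4.
Semiperimeter s = (71.3+85.065+80.243)/2 = 118.3.
Inradius = area/s = 2652.4/118.3 ≈ 22.42.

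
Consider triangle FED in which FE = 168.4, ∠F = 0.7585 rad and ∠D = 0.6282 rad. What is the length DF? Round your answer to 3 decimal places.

281.704

The third angle is ∠E = π − ∠D − ∠F = 1.7549 rad.
Law of sines: DF = FE·sin E/sin D ≈ 281.7.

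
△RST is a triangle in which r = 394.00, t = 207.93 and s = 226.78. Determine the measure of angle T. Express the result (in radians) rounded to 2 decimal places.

∠T ≈ 0.42 rad

By the law of cosines, cos T = (r² + s² − t²) / (2·r·s) ≈ 0.91454, so ∠T ≈ 0.4164 rad.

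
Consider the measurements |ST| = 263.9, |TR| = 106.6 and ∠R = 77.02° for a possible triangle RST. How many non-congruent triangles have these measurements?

1

|TR|·sin R = 106.6·sin(77.02°) ≈ 103.9.
Since |ST| ≥ |TR|, exactly one triangle exists.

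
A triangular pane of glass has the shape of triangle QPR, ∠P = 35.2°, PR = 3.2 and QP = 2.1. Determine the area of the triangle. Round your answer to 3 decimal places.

area ≈ 1.937

Area = ½·QP·PR·sin P ≈ 1.9368.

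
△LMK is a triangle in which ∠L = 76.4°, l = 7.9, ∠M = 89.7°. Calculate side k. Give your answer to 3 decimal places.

1.953

The third angle is ∠K = 180° − ∠L − ∠M = 13.90°.
Law of sines: k = l·sin K/sin L ≈ 1.9525.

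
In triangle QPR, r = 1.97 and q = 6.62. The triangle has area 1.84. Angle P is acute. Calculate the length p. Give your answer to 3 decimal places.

From area = ½·r·q·sin P, we get sin P = 2·area/(r·q) ≈ 0.28218.
Taking the acute solution, ∠P ≈ 16.39°.
Law of cosines then gives p ≈ 4.7626.

4.763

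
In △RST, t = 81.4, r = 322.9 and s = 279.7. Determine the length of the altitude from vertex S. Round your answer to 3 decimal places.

Semiperimeter p = (322.9 + 279.7 + 81.4)/2 = 342.
Heron's formula: area = √(342·19.1·62.3·260.6) ≈ 10298.
The altitude from S has length 2·area/s ≈ 73.637.

h_S ≈ 73.637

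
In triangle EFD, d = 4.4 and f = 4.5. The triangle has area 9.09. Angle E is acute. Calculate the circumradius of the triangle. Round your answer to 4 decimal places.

R ≈ 2.6634

From area = ½·f·d·sin E, we get sin E = 2·area/(f·d) ≈ 0.91818.
Taking the acute solution, ∠E ≈ 66.66°.
Law of cosines then gives e ≈ 4.891.
Circumradius = e/(2 sin E) ≈ 2.6634.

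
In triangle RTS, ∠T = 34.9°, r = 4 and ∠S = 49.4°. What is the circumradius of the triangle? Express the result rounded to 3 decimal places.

2.010

The third angle is ∠R = 180° − ∠T − ∠S = 95.70°.
Law of sines: t = r·sin T/sin R ≈ 2.3.
Law of sines: s = r·sin S/sin R ≈ 3.0522.
Circumradius = r/(2 sin R) ≈ 2.0099.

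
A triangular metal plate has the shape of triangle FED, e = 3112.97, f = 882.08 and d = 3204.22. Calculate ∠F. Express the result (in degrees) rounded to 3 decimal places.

15.968

By the law of cosines, cos F = (e² + d² − f²) / (2·e·d) ≈ 0.96142, so ∠F ≈ 15.97°.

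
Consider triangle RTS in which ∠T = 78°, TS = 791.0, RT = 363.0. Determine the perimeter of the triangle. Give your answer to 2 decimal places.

By the law of cosines, SR² = RT² + TS² − 2·RT·TS·cos T = 6.3805e+05, so SR ≈ 798.78.
Semiperimeter s = (791+798.78+363)/2 = 976.39.
Perimeter = 791 + 798.78 + 363 = 1952.8.

perimeter ≈ 1952.78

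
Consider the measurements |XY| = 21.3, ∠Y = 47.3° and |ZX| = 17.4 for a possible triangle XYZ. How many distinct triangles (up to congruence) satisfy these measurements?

|XY|·sin Y = 21.3·sin(47.3°) ≈ 15.65.
Since |XY| sin Y < |ZX| < |XY| (15.65 < 17.4 < 21.3), two triangles exist.

2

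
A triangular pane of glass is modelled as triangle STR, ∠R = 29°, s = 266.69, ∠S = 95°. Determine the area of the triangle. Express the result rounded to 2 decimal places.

The third angle is ∠T = 180° − ∠R − ∠S = 56.00°.
Law of sines: t = s·sin T/sin S ≈ 221.94.
Law of sines: r = s·sin R/sin S ≈ 129.79.
Area = ½·s·t·sin R ≈ 14348.

14347.78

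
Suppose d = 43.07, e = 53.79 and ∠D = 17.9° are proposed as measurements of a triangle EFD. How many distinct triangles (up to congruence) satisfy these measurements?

e·sin D = 53.79·sin(17.9°) ≈ 16.53.
Since e sin D < d < e (16.53 < 43.07 < 53.79), two triangles exist.

2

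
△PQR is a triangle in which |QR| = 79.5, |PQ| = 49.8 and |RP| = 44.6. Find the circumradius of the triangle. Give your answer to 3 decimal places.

By the law of cosines, cos P = (|RP|² + |PQ|² − |QR|²) / (2·|RP|·|PQ|) ≈ -0.41670, so ∠P ≈ 114.63°.
Circumradius = |QR|/(2 sin P) ≈ 43.727.

43.727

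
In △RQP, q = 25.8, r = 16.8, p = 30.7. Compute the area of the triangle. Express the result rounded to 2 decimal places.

Semiperimeter s = (16.8 + 25.8 + 30.7)/2 = 36.65.
Heron's formula: area = √(36.65·19.85·10.85·5.95) ≈ 216.72.

area ≈ 216.72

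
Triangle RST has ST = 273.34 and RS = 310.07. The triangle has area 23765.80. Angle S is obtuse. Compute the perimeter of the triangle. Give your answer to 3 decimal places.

perimeter ≈ 1141.265

From area = ½·RS·ST·sin S, we get sin S = 2·area/(RS·ST) ≈ 0.56081.
Taking the obtuse solution, ∠S ≈ 145.89°.
Law of cosines then gives TR ≈ 557.85.
Perimeter = 273.34 + 557.85 + 310.07 = 1141.3.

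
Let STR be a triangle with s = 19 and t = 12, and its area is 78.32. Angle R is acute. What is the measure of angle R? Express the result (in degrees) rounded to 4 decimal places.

43.3945

From area = ½·s·t·sin R, we get sin R = 2·area/(s·t) ≈ 0.68702.
Taking the acute solution, ∠R ≈ 43.39°.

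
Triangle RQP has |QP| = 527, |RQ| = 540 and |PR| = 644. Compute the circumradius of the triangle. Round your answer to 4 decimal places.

By the law of cosines, cos R = (|PR|² + |RQ|² − |QP|²) / (2·|PR|·|RQ|) ≈ 0.61624, so ∠R ≈ 51.96°.
Circumradius = |QP|/(2 sin R) ≈ 334.58.

334.5782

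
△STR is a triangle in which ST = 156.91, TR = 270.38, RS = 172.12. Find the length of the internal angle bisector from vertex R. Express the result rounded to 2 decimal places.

By the law of cosines, cos R = (TR² + RS² − ST²) / (2·TR·RS) ≈ 0.83921, so ∠R ≈ 32.94°.
The bisector from R has length 2·TR·RS·cos(∠R/2)/(TR+RS) ≈ 201.71.

t_R ≈ 201.71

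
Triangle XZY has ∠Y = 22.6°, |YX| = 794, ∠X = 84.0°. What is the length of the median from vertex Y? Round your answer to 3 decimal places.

m_Y ≈ 793.319

The third angle is ∠Z = 180° − ∠Y − ∠X = 73.40°.
Law of sines: |ZY| = |YX|·sin X/sin Z ≈ 823.99.
Law of sines: |XZ| = |YX|·sin Y/sin Z ≈ 318.4.
Median from Y: ½√(2·|ZY|² + 2·|YX|² − |XZ|²) ≈ 793.32.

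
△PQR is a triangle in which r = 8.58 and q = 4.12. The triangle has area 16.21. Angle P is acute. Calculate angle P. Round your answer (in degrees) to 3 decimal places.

66.509

From area = ½·q·r·sin P, we get sin P = 2·area/(q·r) ≈ 0.91712.
Taking the acute solution, ∠P ≈ 66.51°.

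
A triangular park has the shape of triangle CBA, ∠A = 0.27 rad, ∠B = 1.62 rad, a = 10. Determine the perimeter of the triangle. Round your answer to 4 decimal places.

perimeter ≈ 83.0426

The third angle is ∠C = π − ∠B − ∠A = 1.252 rad.
Law of sines: c = a·sin C/sin A ≈ 35.597.
Law of sines: b = a·sin B/sin A ≈ 37.446.
Semiperimeter s = (35.597+37.446+10)/2 = 41.521.
Perimeter = 35.597 + 37.446 + 10 = 83.043.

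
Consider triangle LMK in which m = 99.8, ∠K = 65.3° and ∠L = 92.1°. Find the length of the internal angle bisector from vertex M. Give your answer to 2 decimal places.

t_M ≈ 242.38

The third angle is ∠M = 180° − ∠K − ∠L = 22.60°.
Law of sines: l = m·sin L/sin M ≈ 259.52.
Law of sines: k = m·sin K/sin M ≈ 235.94.
The bisector from M has length 2·k·l·cos(∠M/2)/(k+l) ≈ 242.38.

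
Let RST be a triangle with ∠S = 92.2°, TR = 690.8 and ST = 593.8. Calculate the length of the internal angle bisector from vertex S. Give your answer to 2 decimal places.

294.70

Law of sines: sin R = ST·sin S/TR ≈ 0.85895.
Since TR ≥ ST, only the acute value applies: ∠R ≈ 59.20°.
Then ∠T = 180° − ∠S − ∠R ≈ 28.60°.
Law of sines gives RS = TR·sin T/sin S ≈ 330.94.
The bisector from S has length 2·RS·ST·cos(∠S/2)/(RS+ST) ≈ 294.7.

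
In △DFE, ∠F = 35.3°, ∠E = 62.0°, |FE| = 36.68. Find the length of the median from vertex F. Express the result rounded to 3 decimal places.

The third angle is ∠D = 180° − ∠F − ∠E = 82.70°.
Law of sines: |ED| = |FE|·sin F/sin D ≈ 21.369.
Law of sines: |DF| = |FE|·sin E/sin D ≈ 32.651.
Median from F: ½√(2·|DF|² + 2·|FE|² − |ED|²) ≈ 33.039.

33.039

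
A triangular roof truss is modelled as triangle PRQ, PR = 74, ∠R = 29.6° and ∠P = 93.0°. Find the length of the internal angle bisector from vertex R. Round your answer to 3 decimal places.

77.614

The third angle is ∠Q = 180° − ∠P − ∠R = 57.40°.
Law of sines: RQ = PR·sin P/sin Q ≈ 87.718.
Law of sines: QP = PR·sin R/sin Q ≈ 43.387.
The bisector from R has length 2·PR·RQ·cos(∠R/2)/(PR+RQ) ≈ 77.614.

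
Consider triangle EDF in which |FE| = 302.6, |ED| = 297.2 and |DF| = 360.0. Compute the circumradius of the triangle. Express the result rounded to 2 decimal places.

By the law of cosines, cos E = (|FE|² + |ED|² − |DF|²) / (2·|FE|·|ED|) ≈ 0.27962, so ∠E ≈ 73.76°.
Circumradius = |DF|/(2 sin E) ≈ 187.48.

R ≈ 187.48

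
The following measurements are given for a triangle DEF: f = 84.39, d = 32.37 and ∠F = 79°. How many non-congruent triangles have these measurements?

1

d·sin F = 32.37·sin(79°) ≈ 31.78.
Since f ≥ d, exactly one triangle exists.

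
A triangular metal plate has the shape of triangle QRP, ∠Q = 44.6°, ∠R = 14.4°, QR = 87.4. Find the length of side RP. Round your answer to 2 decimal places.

The third angle is ∠P = 180° − ∠Q − ∠R = 121.00°.
Law of sines: RP = QR·sin Q/sin P ≈ 71.594.

71.59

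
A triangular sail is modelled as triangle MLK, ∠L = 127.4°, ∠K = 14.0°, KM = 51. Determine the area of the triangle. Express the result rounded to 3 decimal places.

area ≈ 247.081

The third angle is ∠M = 180° − ∠L − ∠K = 38.60°.
Law of sines: LK = KM·sin M/sin L ≈ 40.052.
Law of sines: ML = KM·sin K/sin L ≈ 15.531.
Area = ½·KM·LK·sin K ≈ 247.08.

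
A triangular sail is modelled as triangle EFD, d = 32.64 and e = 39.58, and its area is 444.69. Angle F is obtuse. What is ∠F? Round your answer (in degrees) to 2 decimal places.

From area = ½·d·e·sin F, we get sin F = 2·area/(d·e) ≈ 0.68843.
Taking the obtuse solution, ∠F ≈ 136.49°.

136.49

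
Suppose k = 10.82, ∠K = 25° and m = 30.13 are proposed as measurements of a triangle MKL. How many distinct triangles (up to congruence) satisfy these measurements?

m·sin K = 30.13·sin(25°) ≈ 12.73.
Since k = 10.82 < 12.73 = m sin K, no triangle exists.

0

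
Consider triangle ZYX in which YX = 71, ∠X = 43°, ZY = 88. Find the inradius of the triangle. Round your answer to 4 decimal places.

Law of sines: sin Z = YX·sin X/ZY ≈ 0.55025.
Since ZY ≥ YX, only the acute value applies: ∠Z ≈ 33.38°.
Then ∠Y = 180° − ∠X − ∠Z ≈ 103.62°.
Law of sines gives XZ = ZY·sin Y/sin X ≈ 125.41.
Area = ½·ZY·YX·sin Y ≈ 3036.2.
Semiperimeter s = (71+125.41+88)/2 = 142.2.
Inradius = area/s = 3036.2/142.2 ≈ 21.351.

r ≈ 21.3512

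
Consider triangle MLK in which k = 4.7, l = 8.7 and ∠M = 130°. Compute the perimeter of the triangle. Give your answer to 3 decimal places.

By the law of cosines, m² = l² + k² − 2·l·k·cos M = 150.35, so m ≈ 12.262.
Semiperimeter s = (12.262+8.7+4.7)/2 = 12.831.
Perimeter = 12.262 + 8.7 + 4.7 = 25.662.

25.662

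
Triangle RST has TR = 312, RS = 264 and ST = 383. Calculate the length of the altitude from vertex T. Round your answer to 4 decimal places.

309.6101

Semiperimeter s = (383 + 312 + 264)/2 = 479.5.
Heron's formula: area = √(479.5·96.5·167.5·215.5) ≈ 40869.
The altitude from T has length 2·area/RS ≈ 309.61.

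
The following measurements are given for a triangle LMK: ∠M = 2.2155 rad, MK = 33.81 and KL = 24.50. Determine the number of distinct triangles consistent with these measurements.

0

MK·sin M = 33.81·sin(2.2155 rad) ≈ 27.02.
Since ∠M is not acute, a triangle exists only if KL > MK; here KL ≤ MK, so there is no triangle.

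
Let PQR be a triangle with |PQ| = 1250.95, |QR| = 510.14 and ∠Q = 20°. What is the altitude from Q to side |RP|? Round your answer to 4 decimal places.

By the law of cosines, |RP|² = |PQ|² + |QR|² − 2·|PQ|·|QR|·cos Q = 6.2577e+05, so |RP| ≈ 791.06.
Area = ½·|PQ|·|QR|·sin Q ≈ 1.0913e+05.
The altitude from Q has length 2·area/|RP| ≈ 275.91.

h_Q ≈ 275.9137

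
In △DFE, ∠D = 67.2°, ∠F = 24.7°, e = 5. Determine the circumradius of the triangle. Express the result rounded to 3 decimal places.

The third angle is ∠E = 180° − ∠D − ∠F = 88.10°.
Law of sines: d = e·sin D/sin E ≈ 4.6119.
Law of sines: f = e·sin F/sin E ≈ 2.0905.
Circumradius = e/(2 sin E) ≈ 2.5014.

2.501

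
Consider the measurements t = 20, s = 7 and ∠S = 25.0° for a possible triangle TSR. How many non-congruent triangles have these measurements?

t·sin S = 20·sin(25.0°) ≈ 8.452.
Since s = 7 < 8.452 = t sin S, no triangle exists.

0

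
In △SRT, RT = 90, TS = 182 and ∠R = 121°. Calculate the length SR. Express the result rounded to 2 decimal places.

118.49

Law of sines: sin S = RT·sin R/TS ≈ 0.42387.
Since TS ≥ RT, only the acute value applies: ∠S ≈ 25.08°.
Then ∠T = 180° − ∠R − ∠S ≈ 33.92°.
Law of sines gives SR = TS·sin T/sin R ≈ 118.49.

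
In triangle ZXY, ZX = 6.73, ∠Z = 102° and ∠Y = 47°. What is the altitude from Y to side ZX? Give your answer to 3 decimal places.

h_Y ≈ 4.636

The third angle is ∠X = 180° − ∠Y − ∠Z = 31.00°.
Law of sines: XY = ZX·sin Z/sin Y ≈ 9.001.
Law of sines: YZ = ZX·sin X/sin Y ≈ 4.7394.
Area = ½·ZX·XY·sin X ≈ 15.6.
The altitude from Y has length 2·area/ZX ≈ 4.6359.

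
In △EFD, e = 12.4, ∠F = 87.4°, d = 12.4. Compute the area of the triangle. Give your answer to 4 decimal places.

76.8009

Area = ½·d·e·sin F ≈ 76.801.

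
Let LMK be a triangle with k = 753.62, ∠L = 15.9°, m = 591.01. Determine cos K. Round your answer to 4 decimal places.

-0.5438

By the law of cosines, l² = m² + k² − 2·m·k·cos L = 60523, so l ≈ 246.01.
Law of cosines again: cos K = (l² + m² − k²)/(2·l·m) ≈ -0.54378, so ∠K ≈ 122.94°.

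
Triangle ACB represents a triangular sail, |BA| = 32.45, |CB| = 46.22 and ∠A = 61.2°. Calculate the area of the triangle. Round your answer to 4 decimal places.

area ≈ 740.3375

Law of sines: sin C = |BA|·sin A/|CB| ≈ 0.61523.
Since |CB| ≥ |BA|, only the acute value applies: ∠C ≈ 37.97°.
Then ∠B = 180° − ∠A − ∠C ≈ 80.83°.
Law of sines gives |AC| = |CB|·sin B/sin A ≈ 52.07.
Area = ½·|CB|·|BA|·sin B ≈ 740.34.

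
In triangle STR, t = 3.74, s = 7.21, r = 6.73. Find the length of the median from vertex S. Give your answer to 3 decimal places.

Median from S: ½√(2·t² + 2·r² − s²) ≈ 4.0797.

4.080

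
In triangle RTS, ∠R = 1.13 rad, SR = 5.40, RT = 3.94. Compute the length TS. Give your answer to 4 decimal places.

5.1506

By the law of cosines, TS² = SR² + RT² − 2·SR·RT·cos R = 26.528, so TS ≈ 5.1506.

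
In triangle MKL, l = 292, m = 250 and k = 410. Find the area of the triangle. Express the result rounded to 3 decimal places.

Semiperimeter s = (250 + 410 + 292)/2 = 476.
Heron's formula: area = √(476·226·66·184) ≈ 36144.

area ≈ 36144.197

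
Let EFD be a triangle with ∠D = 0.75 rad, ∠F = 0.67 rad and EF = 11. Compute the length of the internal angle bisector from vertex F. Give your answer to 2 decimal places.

The third angle is ∠E = π − ∠F − ∠D = 1.722 rad.
Law of sines: FD = EF·sin E/sin D ≈ 15.954.
Law of sines: DE = EF·sin F/sin D ≈ 10.021.
The bisector from F has length 2·EF·FD·cos(∠F/2)/(EF+FD) ≈ 12.298.

12.30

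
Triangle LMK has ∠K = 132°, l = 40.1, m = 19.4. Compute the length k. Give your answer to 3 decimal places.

By the law of cosines, k² = l² + m² − 2·l·m·cos K = 3025.5, so k ≈ 55.004.

55.004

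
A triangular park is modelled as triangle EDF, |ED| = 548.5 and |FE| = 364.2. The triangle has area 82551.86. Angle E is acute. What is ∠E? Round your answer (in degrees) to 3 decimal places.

∠E ≈ 55.740°

From area = ½·|FE|·|ED|·sin E, we get sin E = 2·area/(|FE|·|ED|) ≈ 0.82650.
Taking the acute solution, ∠E ≈ 55.74°.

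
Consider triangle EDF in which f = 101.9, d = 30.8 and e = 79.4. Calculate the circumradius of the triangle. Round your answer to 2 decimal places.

R ≈ 66.31

By the law of cosines, cos E = (d² + f² − e²) / (2·d·f) ≈ 0.80100, so ∠E ≈ 36.77°.
Circumradius = e/(2 sin E) ≈ 66.314.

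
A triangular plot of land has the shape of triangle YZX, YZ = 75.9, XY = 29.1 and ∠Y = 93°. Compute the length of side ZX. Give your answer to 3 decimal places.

82.697

By the law of cosines, ZX² = XY² + YZ² − 2·XY·YZ·cos Y = 6838.8, so ZX ≈ 82.697.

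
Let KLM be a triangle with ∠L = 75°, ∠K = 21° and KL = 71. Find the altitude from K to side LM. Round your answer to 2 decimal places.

h_K ≈ 68.58

The third angle is ∠M = 180° − ∠K − ∠L = 84.00°.
Law of sines: LM = KL·sin K/sin M ≈ 25.584.
Law of sines: MK = KL·sin L/sin M ≈ 68.958.
Area = ½·KL·LM·sin L ≈ 877.29.
The altitude from K has length 2·area/LM ≈ 68.581.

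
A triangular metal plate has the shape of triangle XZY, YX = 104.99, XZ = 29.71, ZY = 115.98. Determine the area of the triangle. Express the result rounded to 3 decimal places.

1510.992

Semiperimeter s = (115.98 + 104.99 + 29.71)/2 = 125.34.
Heron's formula: area = √(125.34·9.36·20.35·95.63) ≈ 1511.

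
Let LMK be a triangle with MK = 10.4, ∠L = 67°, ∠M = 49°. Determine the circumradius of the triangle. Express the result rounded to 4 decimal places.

5.6491

The third angle is ∠K = 180° − ∠L − ∠M = 64.00°.
Law of sines: KL = MK·sin M/sin L ≈ 8.5268.
Law of sines: LM = MK·sin K/sin L ≈ 10.155.
Circumradius = MK/(2 sin L) ≈ 5.6491.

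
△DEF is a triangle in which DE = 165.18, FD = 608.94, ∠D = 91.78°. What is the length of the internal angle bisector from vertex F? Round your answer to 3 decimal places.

By the law of cosines, EF² = FD² + DE² − 2·FD·DE·cos D = 4.0434e+05, so EF ≈ 635.88.
Law of cosines again: cos F = (EF² + FD² − DE²)/(2·EF·FD) ≈ 0.96571, so ∠F ≈ 15.05°.
The bisector from F has length 2·EF·FD·cos(∠F/2)/(EF+FD) ≈ 616.76.

616.761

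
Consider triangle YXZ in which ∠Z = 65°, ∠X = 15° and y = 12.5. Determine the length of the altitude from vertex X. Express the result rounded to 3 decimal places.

11.329

The third angle is ∠Y = 180° − ∠X − ∠Z = 100.00°.
Law of sines: x = y·sin X/sin Y ≈ 3.2851.
Law of sines: z = y·sin Z/sin Y ≈ 11.504.
Area = ½·y·x·sin Z ≈ 18.608.
The altitude from X has length 2·area/x ≈ 11.329.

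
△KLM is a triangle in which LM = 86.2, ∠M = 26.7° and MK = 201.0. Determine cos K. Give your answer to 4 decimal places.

cos K ≈ 0.9545

By the law of cosines, KL² = LM² + MK² − 2·LM·MK·cos M = 16874, so KL ≈ 129.9.
Law of cosines again: cos K = (MK² + KL² − LM²)/(2·MK·KL) ≈ 0.95452, so ∠K ≈ 17.35°.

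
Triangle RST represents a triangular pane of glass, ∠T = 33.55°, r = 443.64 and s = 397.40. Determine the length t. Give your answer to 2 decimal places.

246.74

By the law of cosines, t² = r² + s² − 2·r·s·cos T = 60881, so t ≈ 246.74.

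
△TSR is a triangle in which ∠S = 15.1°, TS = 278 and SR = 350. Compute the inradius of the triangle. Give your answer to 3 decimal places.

34.388

By the law of cosines, RT² = TS² + SR² − 2·TS·SR·cos S = 11903, so RT ≈ 109.1.
Area = ½·TS·SR·sin S ≈ 12674.
Semiperimeter s = (350+109.1+278)/2 = 368.55.
Inradius = area/s = 12674/368.55 ≈ 34.388.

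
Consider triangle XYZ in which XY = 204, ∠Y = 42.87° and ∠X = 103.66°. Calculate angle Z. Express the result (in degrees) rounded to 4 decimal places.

33.4700

The third angle is ∠Z = 180° − ∠X − ∠Y = 33.47°.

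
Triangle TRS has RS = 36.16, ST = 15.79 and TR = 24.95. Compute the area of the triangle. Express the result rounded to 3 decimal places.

area ≈ 164.120

Semiperimeter s = (36.16 + 15.79 + 24.95)/2 = 38.45.
Heron's formula: area = √(38.45·2.29·22.66·13.5) ≈ 164.12.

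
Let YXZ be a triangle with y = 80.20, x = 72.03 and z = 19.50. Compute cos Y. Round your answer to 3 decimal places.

By the law of cosines, cos Y = (x² + z² − y²) / (2·x·z) ≈ -0.30738, so ∠Y ≈ 107.90°.

cos Y ≈ -0.307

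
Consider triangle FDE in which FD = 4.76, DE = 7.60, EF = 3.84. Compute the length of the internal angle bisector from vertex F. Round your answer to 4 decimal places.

t_F ≈ 2.0009

By the law of cosines, cos F = (EF² + FD² − DE²) / (2·EF·FD) ≈ -0.55685, so ∠F ≈ 123.84°.
The bisector from F has length 2·EF·FD·cos(∠F/2)/(EF+FD) ≈ 2.0009.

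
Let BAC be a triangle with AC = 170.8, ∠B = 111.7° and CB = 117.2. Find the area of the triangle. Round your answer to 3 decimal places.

Law of sines: sin A = CB·sin B/AC ≈ 0.63755.
Since AC ≥ CB, only the acute value applies: ∠A ≈ 39.61°.
Then ∠C = 180° − ∠B − ∠A ≈ 28.69°.
Law of sines gives BA = AC·sin C/sin B ≈ 88.251.
Area = ½·AC·CB·sin C ≈ 4805.

area ≈ 4805.010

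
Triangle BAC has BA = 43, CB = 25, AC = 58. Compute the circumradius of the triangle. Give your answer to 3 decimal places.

R ≈ 31.858

By the law of cosines, cos B = (CB² + BA² − AC²) / (2·CB·BA) ≈ -0.41395, so ∠B ≈ 114.45°.
Circumradius = AC/(2 sin B) ≈ 31.858.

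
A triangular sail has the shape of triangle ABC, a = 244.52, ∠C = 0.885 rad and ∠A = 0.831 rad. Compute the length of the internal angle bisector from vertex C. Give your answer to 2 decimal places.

t_C ≈ 253.05

The third angle is ∠B = π − ∠C − ∠A = 1.426 rad.
Law of sines: b = a·sin B/sin A ≈ 327.57.
Law of sines: c = a·sin C/sin A ≈ 256.21.
The bisector from C has length 2·a·b·cos(∠C/2)/(a+b) ≈ 253.05.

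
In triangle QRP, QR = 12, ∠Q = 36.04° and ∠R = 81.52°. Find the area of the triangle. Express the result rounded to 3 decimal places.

The third angle is ∠P = 180° − ∠Q − ∠R = 62.44°.
Law of sines: RP = QR·sin Q/sin P ≈ 7.9639.
Law of sines: PQ = QR·sin R/sin P ≈ 13.388.
Area = ½·QR·RP·sin R ≈ 47.261.

47.261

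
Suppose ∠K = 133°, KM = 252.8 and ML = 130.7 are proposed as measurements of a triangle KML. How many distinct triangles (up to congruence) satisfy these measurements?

0

KM·sin K = 252.8·sin(133°) ≈ 184.9.
Since ∠K is not acute, a triangle exists only if ML > KM; here ML ≤ KM, so there is no triangle.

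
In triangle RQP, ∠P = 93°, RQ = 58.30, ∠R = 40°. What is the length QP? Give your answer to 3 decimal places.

37.526

The third angle is ∠Q = 180° − ∠P − ∠R = 47.00°.
Law of sines: QP = RQ·sin R/sin P ≈ 37.526.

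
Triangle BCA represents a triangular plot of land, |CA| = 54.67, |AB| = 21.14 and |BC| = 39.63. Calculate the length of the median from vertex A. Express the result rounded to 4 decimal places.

Median from A: ½√(2·|CA|² + 2·|AB|² − |BC|²) ≈ 36.404.

36.4036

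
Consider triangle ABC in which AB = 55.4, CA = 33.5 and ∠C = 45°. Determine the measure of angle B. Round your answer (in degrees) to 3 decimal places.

25.314

Law of sines: sin B = CA·sin C/AB ≈ 0.42758.
Since AB ≥ CA, only the acute value applies: ∠B ≈ 25.31°.
Then ∠A = 180° − ∠C − ∠B ≈ 109.69°.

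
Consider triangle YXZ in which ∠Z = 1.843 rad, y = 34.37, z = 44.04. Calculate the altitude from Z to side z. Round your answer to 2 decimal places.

14.89

Law of sines: sin Y = y·sin Z/z ≈ 0.75169.
Since z ≥ y, only the acute value applies: ∠Y ≈ 0.851 rad.
Then ∠X = π − ∠Z − ∠Y ≈ 0.448 rad.
Law of sines gives x = z·sin X/sin Z ≈ 19.804.
Area = ½·z·y·sin X ≈ 327.81.
The altitude from Z has length 2·area/z ≈ 14.887.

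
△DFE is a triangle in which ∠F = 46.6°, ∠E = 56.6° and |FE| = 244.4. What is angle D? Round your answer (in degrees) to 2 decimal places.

The third angle is ∠D = 180° − ∠F − ∠E = 76.80°.

∠D ≈ 76.80°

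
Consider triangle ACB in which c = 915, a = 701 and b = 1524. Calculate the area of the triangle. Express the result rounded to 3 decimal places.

area ≈ 202749.261

Semiperimeter s = (701 + 915 + 1524)/2 = 1570.
Heron's formula: area = √(1570·869·655·46) ≈ 2.0275e+05.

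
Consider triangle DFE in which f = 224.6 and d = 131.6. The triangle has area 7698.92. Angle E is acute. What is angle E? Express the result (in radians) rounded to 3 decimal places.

0.548

From area = ½·d·f·sin E, we get sin E = 2·area/(d·f) ≈ 0.52095.
Taking the acute solution, ∠E ≈ 0.548 rad.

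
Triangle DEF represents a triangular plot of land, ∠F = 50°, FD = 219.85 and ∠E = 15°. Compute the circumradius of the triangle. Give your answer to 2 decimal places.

R ≈ 424.72

The third angle is ∠D = 180° − ∠E − ∠F = 115.00°.
Law of sines: EF = FD·sin D/sin E ≈ 769.85.
Law of sines: DE = FD·sin F/sin E ≈ 650.71.
Circumradius = FD/(2 sin E) ≈ 424.72.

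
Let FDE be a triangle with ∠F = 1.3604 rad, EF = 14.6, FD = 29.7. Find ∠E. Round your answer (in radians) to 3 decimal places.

1.289

By the law of cosines, DE² = EF² + FD² − 2·EF·FD·cos F = 914.13, so DE ≈ 30.235.
Law of cosines again: cos E = (DE² + EF² − FD²)/(2·DE·EF) ≈ 0.27774, so ∠E ≈ 1.2894 rad.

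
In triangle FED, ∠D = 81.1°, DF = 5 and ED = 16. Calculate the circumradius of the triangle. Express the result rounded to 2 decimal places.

By the law of cosines, FE² = ED² + DF² − 2·ED·DF·cos D = 256.25, so FE ≈ 16.008.
Area = ½·ED·DF·sin D ≈ 39.518.
Circumradius = FE/(2 sin D) ≈ 8.1014.

8.10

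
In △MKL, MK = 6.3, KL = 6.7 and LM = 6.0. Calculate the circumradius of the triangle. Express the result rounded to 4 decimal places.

By the law of cosines, cos M = (LM² + MK² − KL²) / (2·LM·MK) ≈ 0.40741, so ∠M ≈ 65.96°.
Circumradius = KL/(2 sin M) ≈ 3.6682.

R ≈ 3.6682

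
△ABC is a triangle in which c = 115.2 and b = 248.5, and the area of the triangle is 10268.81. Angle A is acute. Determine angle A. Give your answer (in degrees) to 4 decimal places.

From area = ½·b·c·sin A, we get sin A = 2·area/(b·c) ≈ 0.71742.
Taking the acute solution, ∠A ≈ 45.84°.

45.8416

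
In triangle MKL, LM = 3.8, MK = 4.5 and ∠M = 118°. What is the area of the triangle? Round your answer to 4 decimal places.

Area = ½·LM·MK·sin M ≈ 7.5492.

area ≈ 7.5492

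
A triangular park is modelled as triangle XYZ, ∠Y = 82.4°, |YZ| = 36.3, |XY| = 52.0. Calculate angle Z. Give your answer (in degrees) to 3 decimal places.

By the law of cosines, |ZX|² = |XY|² + |YZ|² − 2·|XY|·|YZ|·cos Y = 3522.4, so |ZX| ≈ 59.35.
Law of cosines again: cos Z = (|YZ|² + |ZX|² − |XY|²)/(2·|YZ|·|ZX|) ≈ 0.49575, so ∠Z ≈ 60.28°.

∠Z ≈ 60.281°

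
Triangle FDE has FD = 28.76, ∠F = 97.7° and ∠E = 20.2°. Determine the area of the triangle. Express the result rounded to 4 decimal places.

area ≈ 1048.9550

The third angle is ∠D = 180° − ∠E − ∠F = 62.10°.
Law of sines: DE = FD·sin F/sin E ≈ 82.539.
Law of sines: EF = FD·sin D/sin E ≈ 73.609.
Area = ½·FD·DE·sin D ≈ 1049.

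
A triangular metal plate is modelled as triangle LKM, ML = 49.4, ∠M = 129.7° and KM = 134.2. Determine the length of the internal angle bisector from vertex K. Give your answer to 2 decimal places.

By the law of cosines, LK² = KM² + ML² − 2·KM·ML·cos M = 28919, so LK ≈ 170.06.
Law of cosines again: cos K = (LK² + KM² − ML²)/(2·LK·KM) ≈ 0.97470, so ∠K ≈ 12.91°.
The bisector from K has length 2·LK·KM·cos(∠K/2)/(LK+KM) ≈ 149.06.

149.06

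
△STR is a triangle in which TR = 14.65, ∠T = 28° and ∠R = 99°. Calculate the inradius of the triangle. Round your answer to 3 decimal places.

The third angle is ∠S = 180° − ∠T − ∠R = 53.00°.
Law of sines: RS = TR·sin T/sin S ≈ 8.6119.
Law of sines: ST = TR·sin R/sin S ≈ 18.118.
Area = ½·TR·RS·sin R ≈ 62.305.
Semiperimeter s = (14.65+8.6119+18.118)/2 = 20.69.
Inradius = area/s = 62.305/20.69 ≈ 3.0114.

r ≈ 3.011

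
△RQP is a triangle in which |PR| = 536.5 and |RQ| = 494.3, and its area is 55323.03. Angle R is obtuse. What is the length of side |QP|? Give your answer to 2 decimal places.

1007.06

From area = ½·|PR|·|RQ|·sin R, we get sin R = 2·area/(|PR|·|RQ|) ≈ 0.41723.
Taking the obtuse solution, ∠R ≈ 155.34°.
Law of cosines then gives |QP| ≈ 1007.1.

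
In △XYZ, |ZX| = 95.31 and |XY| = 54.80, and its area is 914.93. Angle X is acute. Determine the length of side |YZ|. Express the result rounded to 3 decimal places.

47.991

From area = ½·|ZX|·|XY|·sin X, we get sin X = 2·area/(|ZX|·|XY|) ≈ 0.35035.
Taking the acute solution, ∠X ≈ 20.51°.
Law of cosines then gives |YZ| ≈ 47.991.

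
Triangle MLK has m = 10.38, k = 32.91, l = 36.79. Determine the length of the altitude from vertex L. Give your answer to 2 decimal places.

Semiperimeter s = (10.38 + 36.79 + 32.91)/2 = 40.04.
Heron's formula: area = √(40.04·29.66·3.25·7.13) ≈ 165.89.
The altitude from L has length 2·area/l ≈ 9.0182.

h_L ≈ 9.02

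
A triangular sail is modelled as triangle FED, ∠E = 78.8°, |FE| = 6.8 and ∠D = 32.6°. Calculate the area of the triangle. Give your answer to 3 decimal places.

39.193

The third angle is ∠F = 180° − ∠E − ∠D = 68.60°.
Law of sines: |ED| = |FE|·sin F/sin D ≈ 11.751.
Law of sines: |DF| = |FE|·sin E/sin D ≈ 12.381.
Area = ½·|FE|·|ED|·sin E ≈ 39.193.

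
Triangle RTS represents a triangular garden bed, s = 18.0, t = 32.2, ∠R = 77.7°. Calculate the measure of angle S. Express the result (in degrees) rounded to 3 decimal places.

By the law of cosines, r² = t² + s² − 2·t·s·cos R = 1113.9, so r ≈ 33.375.
Law of cosines again: cos S = (r² + t² − s²)/(2·r·t) ≈ 0.84990, so ∠S ≈ 31.80°.

∠S ≈ 31.799°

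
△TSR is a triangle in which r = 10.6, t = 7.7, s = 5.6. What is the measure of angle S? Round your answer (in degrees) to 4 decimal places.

∠S ≈ 30.7497°

By the law of cosines, cos S = (r² + t² − s²) / (2·r·t) ≈ 0.85941, so ∠S ≈ 30.75°.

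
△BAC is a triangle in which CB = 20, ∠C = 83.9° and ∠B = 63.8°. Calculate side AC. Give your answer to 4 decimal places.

The third angle is ∠A = 180° − ∠C − ∠B = 32.30°.
Law of sines: AC = CB·sin B/sin A ≈ 33.583.

33.5830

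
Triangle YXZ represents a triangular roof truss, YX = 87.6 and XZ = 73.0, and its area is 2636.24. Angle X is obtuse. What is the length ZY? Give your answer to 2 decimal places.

142.27

From area = ½·YX·XZ·sin X, we get sin X = 2·area/(YX·XZ) ≈ 0.82449.
Taking the obtuse solution, ∠X ≈ 2.172 rad.
Law of cosines then gives ZY ≈ 142.27.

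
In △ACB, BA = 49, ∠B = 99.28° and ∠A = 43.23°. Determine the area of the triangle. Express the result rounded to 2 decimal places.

area ≈ 1333.33

The third angle is ∠C = 180° − ∠B − ∠A = 37.49°.
Law of sines: CB = BA·sin A/sin C ≈ 55.143.
Law of sines: AC = BA·sin B/sin C ≈ 79.456.
Area = ½·BA·CB·sin B ≈ 1333.3.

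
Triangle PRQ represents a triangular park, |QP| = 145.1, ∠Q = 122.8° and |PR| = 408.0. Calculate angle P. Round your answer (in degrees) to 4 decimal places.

Law of sines: sin R = |QP|·sin Q/|PR| ≈ 0.29894.
Since |PR| ≥ |QP|, only the acute value applies: ∠R ≈ 17.39°.
Then ∠P = 180° − ∠Q − ∠R ≈ 39.81°.

∠P ≈ 39.8062°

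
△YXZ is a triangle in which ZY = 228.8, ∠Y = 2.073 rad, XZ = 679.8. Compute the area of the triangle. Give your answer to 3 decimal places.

area ≈ 54088.970

Law of sines: sin X = ZY·sin Y/XZ ≈ 0.29501.
Since XZ ≥ ZY, only the acute value applies: ∠X ≈ 0.299 rad.
Then ∠Z = π − ∠Y − ∠X ≈ 0.769 rad.
Law of sines gives YX = XZ·sin Z/sin Y ≈ 539.41.
Area = ½·XZ·ZY·sin Z ≈ 54089.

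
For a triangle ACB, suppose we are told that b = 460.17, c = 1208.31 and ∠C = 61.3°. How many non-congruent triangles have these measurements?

1

b·sin C = 460.17·sin(61.3°) ≈ 403.6.
Since c ≥ b, exactly one triangle exists.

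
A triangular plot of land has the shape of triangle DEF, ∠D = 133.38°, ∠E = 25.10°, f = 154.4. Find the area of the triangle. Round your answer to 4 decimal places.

10018.3948

The third angle is ∠F = 180° − ∠D − ∠E = 21.52°.
Law of sines: d = f·sin D/sin F ≈ 305.92.
Law of sines: e = f·sin E/sin F ≈ 178.55.
Area = ½·f·d·sin E ≈ 10018.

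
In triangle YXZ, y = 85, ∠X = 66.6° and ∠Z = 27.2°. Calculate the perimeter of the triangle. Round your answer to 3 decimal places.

The third angle is ∠Y = 180° − ∠X − ∠Z = 86.20°.
Law of sines: x = y·sin X/sin Y ≈ 78.181.
Law of sines: z = y·sin Z/sin Y ≈ 38.939.
Semiperimeter s = (85+78.181+38.939)/2 = 101.06.
Perimeter = 85 + 78.181 + 38.939 = 202.12.

perimeter ≈ 202.120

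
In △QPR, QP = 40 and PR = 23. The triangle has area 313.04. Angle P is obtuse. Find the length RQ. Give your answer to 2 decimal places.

58.97

From area = ½·QP·PR·sin P, we get sin P = 2·area/(QP·PR) ≈ 0.68052.
Taking the obtuse solution, ∠P ≈ 137.12°.
Law of cosines then gives RQ ≈ 58.968.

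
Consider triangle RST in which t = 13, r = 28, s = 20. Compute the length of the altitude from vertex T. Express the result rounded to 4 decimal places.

Semiperimeter p = (28 + 20 + 13)/2 = 30.5.
Heron's formula: area = √(30.5·2.5·10.5·17.5) ≈ 118.37.
The altitude from T has length 2·area/t ≈ 18.21.

18.2104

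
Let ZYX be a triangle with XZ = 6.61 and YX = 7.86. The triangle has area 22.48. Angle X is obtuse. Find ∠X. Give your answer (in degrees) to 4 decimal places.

∠X ≈ 120.0749°

From area = ½·YX·XZ·sin X, we get sin X = 2·area/(YX·XZ) ≈ 0.86537.
Taking the obtuse solution, ∠X ≈ 120.07°.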